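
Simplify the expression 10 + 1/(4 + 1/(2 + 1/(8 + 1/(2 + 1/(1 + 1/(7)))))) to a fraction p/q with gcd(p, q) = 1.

a_0 = 10: 10/1
a_1 = 4: 41/4
a_2 = 2: 92/9
a_3 = 8: 777/76
a_4 = 2: 1646/161
a_5 = 1: 2423/237
a_6 = 7: 18607/1820

18607/1820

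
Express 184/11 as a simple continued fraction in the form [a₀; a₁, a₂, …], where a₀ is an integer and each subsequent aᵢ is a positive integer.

[16; 1, 2, 1, 2]

⌊184/11⌋ = 16, remainder 8
⌊11/8⌋ = 1, remainder 3
⌊8/3⌋ = 2, remainder 2
⌊3/2⌋ = 1, remainder 1
⌊2/1⌋ = 2, remainder 0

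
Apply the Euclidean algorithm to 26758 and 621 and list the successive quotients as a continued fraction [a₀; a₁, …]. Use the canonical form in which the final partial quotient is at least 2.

[43; 11, 3, 2, 3, 2]

26758 = 43·621 + 55, so a_0 = 43
621 = 11·55 + 16, so a_1 = 11
55 = 3·16 + 7, so a_2 = 3
16 = 2·7 + 2, so a_3 = 2
7 = 3·2 + 1, so a_4 = 3
2 = 2·1 + 0, so a_5 = 2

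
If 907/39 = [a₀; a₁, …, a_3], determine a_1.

3

⌊907/39⌋ = 23, remainder 10
⌊39/10⌋ = 3, remainder 9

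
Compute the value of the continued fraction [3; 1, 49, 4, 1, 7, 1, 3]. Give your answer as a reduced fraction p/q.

34169/8585

a_0 = 3: 3/1
a_1 = 1: 4/1
a_2 = 49: 199/50
a_3 = 4: 800/201
a_4 = 1: 999/251
a_5 = 7: 7793/1958
a_6 = 1: 8792/2209
a_7 = 3: 34169/8585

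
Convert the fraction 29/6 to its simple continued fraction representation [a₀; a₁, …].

[4; 1, 5]

Apply division with remainder until the remainder is 0:
29 ÷ 6 → quotient 4, remainder 5
6 ÷ 5 → quotient 1, remainder 1
5 ÷ 1 → quotient 5, remainder 0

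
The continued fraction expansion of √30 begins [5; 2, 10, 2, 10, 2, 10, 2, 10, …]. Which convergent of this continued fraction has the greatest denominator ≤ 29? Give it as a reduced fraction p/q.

List convergents until the denominator exceeds the bound:
a_0 = 5: 5/1  (≤ bound)
a_1 = 2: 11/2  (≤ bound)
a_2 = 10: 115/21  (≤ bound)
a_3 = 2: 241/44  (> 29, stop)

115/21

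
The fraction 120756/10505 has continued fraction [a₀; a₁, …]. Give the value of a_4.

120756 = 11·10505 + 5201, so a_0 = 11
10505 = 2·5201 + 103, so a_1 = 2
5201 = 50·103 + 51, so a_2 = 50
103 = 2·51 + 1, so a_3 = 2
51 = 51·1 + 0, so a_4 = 51

51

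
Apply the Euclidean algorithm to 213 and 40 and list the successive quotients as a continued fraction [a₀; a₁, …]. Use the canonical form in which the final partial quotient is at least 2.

Run the Euclidean algorithm, recording each quotient:
213 = 5·40 + 13, so a_0 = 5
40 = 3·13 + 1, so a_1 = 3
13 = 13·1 + 0, so a_2 = 13

[5; 3, 13]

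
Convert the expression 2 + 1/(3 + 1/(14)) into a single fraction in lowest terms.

Starting at the tail and folding back:
Start with 14.
3 + 1/(14/1) = 3 + 1/14 = 43/14
2 + 1/(43/14) = 2 + 14/43 = 100/43

100/43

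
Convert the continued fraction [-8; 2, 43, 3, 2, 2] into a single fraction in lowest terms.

-11176/1489

Start with 2.
2 + 1/(2/1) = 2 + 1/2 = 5/2
3 + 1/(5/2) = 3 + 2/5 = 17/5
43 + 1/(17/5) = 43 + 5/17 = 736/17
2 + 1/(736/17) = 2 + 17/736 = 1489/736
-8 + 1/(1489/736) = -8 + 736/1489 = -11176/1489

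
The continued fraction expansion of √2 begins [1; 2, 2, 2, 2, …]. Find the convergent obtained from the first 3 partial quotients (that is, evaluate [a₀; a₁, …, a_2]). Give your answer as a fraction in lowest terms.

7/5

a_0 = 1: 1/1
a_1 = 2: 3/2
a_2 = 2: 7/5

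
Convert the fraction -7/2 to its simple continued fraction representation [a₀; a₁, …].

Run the Euclidean algorithm, recording each quotient:
-7 = -4·2 + 1, so a_0 = -4
2 = 2·1 + 0, so a_1 = 2

[-4; 2]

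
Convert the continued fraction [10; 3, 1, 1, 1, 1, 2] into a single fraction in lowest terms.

483/47

Start with 2.
1 + 1/(2/1) = 1 + 1/2 = 3/2
1 + 1/(3/2) = 1 + 2/3 = 5/3
1 + 1/(5/3) = 1 + 3/5 = 8/5
1 + 1/(8/5) = 1 + 5/8 = 13/8
3 + 1/(13/8) = 3 + 8/13 = 47/13
10 + 1/(47/13) = 10 + 13/47 = 483/47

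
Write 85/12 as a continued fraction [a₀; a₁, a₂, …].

[7; 12]

Repeatedly divide and take the remainder:
85 ÷ 12 → quotient 7, remainder 1
12 ÷ 1 → quotient 12, remainder 0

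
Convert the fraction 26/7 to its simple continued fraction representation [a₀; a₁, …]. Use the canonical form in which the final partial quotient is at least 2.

Apply division with remainder until the remainder is 0:
26 = 3·7 + 5, so a_0 = 3
7 = 1·5 + 2, so a_1 = 1
5 = 2·2 + 1, so a_2 = 2
2 = 2·1 + 0, so a_3 = 2

[3; 1, 2, 2]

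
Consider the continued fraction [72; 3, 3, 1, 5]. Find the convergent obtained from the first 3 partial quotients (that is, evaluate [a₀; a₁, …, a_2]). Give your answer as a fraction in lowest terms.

723/10

a_0 = 72: 72/1
a_1 = 3: 217/3
a_2 = 3: 723/10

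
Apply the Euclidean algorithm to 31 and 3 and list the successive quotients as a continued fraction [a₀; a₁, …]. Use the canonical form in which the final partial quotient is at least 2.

[10; 3]

Run the Euclidean algorithm, recording each quotient:
31 ÷ 3 → quotient 10, remainder 1
3 ÷ 1 → quotient 3, remainder 0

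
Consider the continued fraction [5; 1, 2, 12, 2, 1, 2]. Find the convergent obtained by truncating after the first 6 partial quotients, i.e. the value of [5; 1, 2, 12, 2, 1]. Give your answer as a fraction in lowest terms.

Build up convergents one term at a time:
a_0 = 5: 5/1
a_1 = 1: 6/1
a_2 = 2: 17/3
a_3 = 12: 210/37
a_4 = 2: 437/77
a_5 = 1: 647/114

647/114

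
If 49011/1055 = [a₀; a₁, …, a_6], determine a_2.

5

49011 = 46·1055 + 481, so a_0 = 46
1055 = 2·481 + 93, so a_1 = 2
481 = 5·93 + 16, so a_2 = 5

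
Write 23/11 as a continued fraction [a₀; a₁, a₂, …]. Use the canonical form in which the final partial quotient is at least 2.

23 = 2·11 + 1, so a_0 = 2
11 = 11·1 + 0, so a_1 = 11

[2; 11]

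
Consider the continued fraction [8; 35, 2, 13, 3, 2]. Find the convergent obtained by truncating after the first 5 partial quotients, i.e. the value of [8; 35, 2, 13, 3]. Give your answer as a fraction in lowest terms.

a_0 = 8: 8/1
a_1 = 35: 281/35
a_2 = 2: 570/71
a_3 = 13: 7691/958
a_4 = 3: 23643/2945

23643/2945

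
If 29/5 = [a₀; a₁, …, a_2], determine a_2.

29 = 5·5 + 4, so a_0 = 5
5 = 1·4 + 1, so a_1 = 1
4 = 4·1 + 0, so a_2 = 4

4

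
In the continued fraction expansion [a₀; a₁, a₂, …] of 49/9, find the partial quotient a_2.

4

⌊49/9⌋ = 5, remainder 4
⌊9/4⌋ = 2, remainder 1
⌊4/1⌋ = 4, remainder 0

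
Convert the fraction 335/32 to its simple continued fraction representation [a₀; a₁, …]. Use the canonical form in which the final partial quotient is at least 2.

[10; 2, 7, 2]

335 = 10·32 + 15, so a_0 = 10
32 = 2·15 + 2, so a_1 = 2
15 = 7·2 + 1, so a_2 = 7
2 = 2·1 + 0, so a_3 = 2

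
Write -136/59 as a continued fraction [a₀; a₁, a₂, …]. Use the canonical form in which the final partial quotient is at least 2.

[-3; 1, 2, 3, 1, 1, 2]

Apply division with remainder until the remainder is 0:
⌊-136/59⌋ = -3, remainder 41
⌊59/41⌋ = 1, remainder 18
⌊41/18⌋ = 2, remainder 5
⌊18/5⌋ = 3, remainder 3
⌊5/3⌋ = 1, remainder 2
⌊3/2⌋ = 1, remainder 1
⌊2/1⌋ = 2, remainder 0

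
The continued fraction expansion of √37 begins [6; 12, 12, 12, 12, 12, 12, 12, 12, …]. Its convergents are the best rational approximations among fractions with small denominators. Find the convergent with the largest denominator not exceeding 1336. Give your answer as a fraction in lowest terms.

a_0 = 6: 6/1  (≤ bound)
a_1 = 12: 73/12  (≤ bound)
a_2 = 12: 882/145  (≤ bound)
a_3 = 12: 10657/1752  (> 1336, stop)

882/145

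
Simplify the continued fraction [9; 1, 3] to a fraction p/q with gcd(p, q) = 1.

Build up convergents one term at a time:
a_0 = 9: 9/1
a_1 = 1: 10/1
a_2 = 3: 39/4

39/4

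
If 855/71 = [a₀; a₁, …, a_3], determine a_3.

2

855 = 12·71 + 3, so a_0 = 12
71 = 23·3 + 2, so a_1 = 23
3 = 1·2 + 1, so a_2 = 1
2 = 2·1 + 0, so a_3 = 2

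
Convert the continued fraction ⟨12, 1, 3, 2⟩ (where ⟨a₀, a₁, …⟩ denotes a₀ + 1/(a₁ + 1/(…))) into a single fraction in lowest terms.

115/9

Build up convergents one term at a time:
a_0 = 12: 12/1
a_1 = 1: 13/1
a_2 = 3: 51/4
a_3 = 2: 115/9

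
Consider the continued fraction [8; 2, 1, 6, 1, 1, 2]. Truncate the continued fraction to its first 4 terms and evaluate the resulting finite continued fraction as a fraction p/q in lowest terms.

Start with 6.
1 + 1/(6/1) = 1 + 1/6 = 7/6
2 + 1/(7/6) = 2 + 6/7 = 20/7
8 + 1/(20/7) = 8 + 7/20 = 167/20

167/20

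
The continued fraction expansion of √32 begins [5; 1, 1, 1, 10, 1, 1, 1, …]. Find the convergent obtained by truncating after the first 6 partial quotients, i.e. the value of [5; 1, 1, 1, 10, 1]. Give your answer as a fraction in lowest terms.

198/35

Compute successive convergents:
a_0 = 5: 5/1
a_1 = 1: 6/1
a_2 = 1: 11/2
a_3 = 1: 17/3
a_4 = 10: 181/32
a_5 = 1: 198/35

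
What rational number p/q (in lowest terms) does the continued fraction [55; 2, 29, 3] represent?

9933/179

Work from the innermost term outward:
Start with 3.
29 + 1/(3/1) = 29 + 1/3 = 88/3
2 + 1/(88/3) = 2 + 3/88 = 179/88
55 + 1/(179/88) = 55 + 88/179 = 9933/179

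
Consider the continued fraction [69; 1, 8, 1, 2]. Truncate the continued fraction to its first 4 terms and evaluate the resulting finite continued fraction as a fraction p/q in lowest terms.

699/10

Use the convergent recurrence hₖ = aₖ·hₖ₋₁ + hₖ₋₂ (and likewise for the denominators kₖ):
a_0 = 69: 69/1
a_1 = 1: 70/1
a_2 = 8: 629/9
a_3 = 1: 699/10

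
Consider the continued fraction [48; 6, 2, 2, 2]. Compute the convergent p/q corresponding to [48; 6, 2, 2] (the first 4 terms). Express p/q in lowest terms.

1541/32

a_0 = 48: 48/1
a_1 = 6: 289/6
a_2 = 2: 626/13
a_3 = 2: 1541/32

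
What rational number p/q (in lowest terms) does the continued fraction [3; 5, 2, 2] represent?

86/27

Start with 2.
2 + 1/(2/1) = 2 + 1/2 = 5/2
5 + 1/(5/2) = 5 + 2/5 = 27/5
3 + 1/(27/5) = 3 + 5/27 = 86/27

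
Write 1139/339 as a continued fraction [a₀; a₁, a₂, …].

[3; 2, 1, 3, 1, 1, 13]

1139 = 3·339 + 122, so a_0 = 3
339 = 2·122 + 95, so a_1 = 2
122 = 1·95 + 27, so a_2 = 1
95 = 3·27 + 14, so a_3 = 3
27 = 1·14 + 13, so a_4 = 1
14 = 1·13 + 1, so a_5 = 1
13 = 13·1 + 0, so a_6 = 13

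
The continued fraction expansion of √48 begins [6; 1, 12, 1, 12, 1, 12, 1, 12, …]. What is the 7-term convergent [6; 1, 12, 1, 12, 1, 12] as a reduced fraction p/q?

Starting at the tail and folding back:
Start with 12.
1 + 1/(12/1) = 1 + 1/12 = 13/12
12 + 1/(13/12) = 12 + 12/13 = 168/13
1 + 1/(168/13) = 1 + 13/168 = 181/168
12 + 1/(181/168) = 12 + 168/181 = 2340/181
1 + 1/(2340/181) = 1 + 181/2340 = 2521/2340
6 + 1/(2521/2340) = 6 + 2340/2521 = 17466/2521

17466/2521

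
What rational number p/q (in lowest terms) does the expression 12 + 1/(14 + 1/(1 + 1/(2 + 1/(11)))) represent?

Work from the innermost term outward:
Start with 11.
2 + 1/(11/1) = 2 + 1/11 = 23/11
1 + 1/(23/11) = 1 + 11/23 = 34/23
14 + 1/(34/23) = 14 + 23/34 = 499/34
12 + 1/(499/34) = 12 + 34/499 = 6022/499

6022/499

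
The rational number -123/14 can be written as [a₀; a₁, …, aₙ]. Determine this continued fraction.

Run the Euclidean algorithm, recording each quotient:
-123 ÷ 14 → quotient -9, remainder 3
14 ÷ 3 → quotient 4, remainder 2
3 ÷ 2 → quotient 1, remainder 1
2 ÷ 1 → quotient 2, remainder 0

[-9; 4, 1, 2]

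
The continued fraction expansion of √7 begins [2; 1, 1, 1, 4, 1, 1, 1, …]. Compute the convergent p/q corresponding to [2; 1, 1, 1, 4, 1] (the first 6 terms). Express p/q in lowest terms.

45/17

a_0 = 2: 2/1
a_1 = 1: 3/1
a_2 = 1: 5/2
a_3 = 1: 8/3
a_4 = 4: 37/14
a_5 = 1: 45/17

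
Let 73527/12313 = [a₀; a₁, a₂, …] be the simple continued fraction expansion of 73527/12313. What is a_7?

73527 = 5·12313 + 11962, so a_0 = 5
12313 = 1·11962 + 351, so a_1 = 1
11962 = 34·351 + 28, so a_2 = 34
351 = 12·28 + 15, so a_3 = 12
28 = 1·15 + 13, so a_4 = 1
15 = 1·13 + 2, so a_5 = 1
13 = 6·2 + 1, so a_6 = 6
2 = 2·1 + 0, so a_7 = 2

2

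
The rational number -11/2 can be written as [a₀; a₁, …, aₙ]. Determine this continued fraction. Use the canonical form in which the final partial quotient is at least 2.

[-6; 2]

-11 ÷ 2 → quotient -6, remainder 1
2 ÷ 1 → quotient 2, remainder 0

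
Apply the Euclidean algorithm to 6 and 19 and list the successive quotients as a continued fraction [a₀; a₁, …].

Run the Euclidean algorithm, recording each quotient:
6 ÷ 19 → quotient 0, remainder 6
19 ÷ 6 → quotient 3, remainder 1
6 ÷ 1 → quotient 6, remainder 0

[0; 3, 6]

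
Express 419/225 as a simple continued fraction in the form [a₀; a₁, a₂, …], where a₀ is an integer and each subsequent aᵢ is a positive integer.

[1; 1, 6, 3, 1, 7]

Apply division with remainder until the remainder is 0:
419 ÷ 225 → quotient 1, remainder 194
225 ÷ 194 → quotient 1, remainder 31
194 ÷ 31 → quotient 6, remainder 8
31 ÷ 8 → quotient 3, remainder 7
8 ÷ 7 → quotient 1, remainder 1
7 ÷ 1 → quotient 7, remainder 0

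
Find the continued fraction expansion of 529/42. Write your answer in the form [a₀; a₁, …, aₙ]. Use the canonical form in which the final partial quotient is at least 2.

[12; 1, 1, 2, 8]

529 = 12·42 + 25, so a_0 = 12
42 = 1·25 + 17, so a_1 = 1
25 = 1·17 + 8, so a_2 = 1
17 = 2·8 + 1, so a_3 = 2
8 = 8·1 + 0, so a_4 = 8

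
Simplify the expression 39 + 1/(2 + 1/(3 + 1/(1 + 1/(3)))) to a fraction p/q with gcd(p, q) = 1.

a_0 = 39: 39/1
a_1 = 2: 79/2
a_2 = 3: 276/7
a_3 = 1: 355/9
a_4 = 3: 1341/34

1341/34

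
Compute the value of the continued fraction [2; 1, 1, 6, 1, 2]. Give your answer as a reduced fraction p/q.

Start with 2.
1 + 1/(2/1) = 1 + 1/2 = 3/2
6 + 1/(3/2) = 6 + 2/3 = 20/3
1 + 1/(20/3) = 1 + 3/20 = 23/20
1 + 1/(23/20) = 1 + 20/23 = 43/23
2 + 1/(43/23) = 2 + 23/43 = 109/43

109/43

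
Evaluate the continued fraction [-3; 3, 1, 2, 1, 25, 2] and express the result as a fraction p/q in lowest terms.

-2151/787

Compute successive convergents:
a_0 = -3: -3/1
a_1 = 3: -8/3
a_2 = 1: -11/4
a_3 = 2: -30/11
a_4 = 1: -41/15
a_5 = 25: -1055/386
a_6 = 2: -2151/787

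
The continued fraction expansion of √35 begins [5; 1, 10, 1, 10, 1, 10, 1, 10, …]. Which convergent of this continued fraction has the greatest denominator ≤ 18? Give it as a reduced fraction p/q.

List convergents until the denominator exceeds the bound:
a_0 = 5: 5/1  (≤ bound)
a_1 = 1: 6/1  (≤ bound)
a_2 = 10: 65/11  (≤ bound)
a_3 = 1: 71/12  (≤ bound)
a_4 = 10: 775/131  (> 18, stop)

71/12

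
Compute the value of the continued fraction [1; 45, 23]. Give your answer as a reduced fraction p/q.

a_0 = 1: 1/1
a_1 = 45: 46/45
a_2 = 23: 1059/1036

1059/1036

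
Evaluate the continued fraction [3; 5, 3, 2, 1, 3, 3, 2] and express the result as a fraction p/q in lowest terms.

4713/1478

Collapse the nested fraction from the inside out:
Start with 2.
3 + 1/(2/1) = 3 + 1/2 = 7/2
3 + 1/(7/2) = 3 + 2/7 = 23/7
1 + 1/(23/7) = 1 + 7/23 = 30/23
2 + 1/(30/23) = 2 + 23/30 = 83/30
3 + 1/(83/30) = 3 + 30/83 = 279/83
5 + 1/(279/83) = 5 + 83/279 = 1478/279
3 + 1/(1478/279) = 3 + 279/1478 = 4713/1478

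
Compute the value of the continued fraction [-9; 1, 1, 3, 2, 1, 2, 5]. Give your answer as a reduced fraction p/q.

-2809/333

Build up convergents one term at a time:
a_0 = -9: -9/1
a_1 = 1: -8/1
a_2 = 1: -17/2
a_3 = 3: -59/7
a_4 = 2: -135/16
a_5 = 1: -194/23
a_6 = 2: -523/62
a_7 = 5: -2809/333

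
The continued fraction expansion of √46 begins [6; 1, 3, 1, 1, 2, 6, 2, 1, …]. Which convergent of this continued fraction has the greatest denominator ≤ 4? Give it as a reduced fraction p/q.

a_0 = 6: 6/1  (≤ bound)
a_1 = 1: 7/1  (≤ bound)
a_2 = 3: 27/4  (≤ bound)
a_3 = 1: 34/5  (> 4, stop)

27/4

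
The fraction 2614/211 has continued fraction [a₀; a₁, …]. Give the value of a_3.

2614 ÷ 211 → quotient 12, remainder 82
211 ÷ 82 → quotient 2, remainder 47
82 ÷ 47 → quotient 1, remainder 35
47 ÷ 35 → quotient 1, remainder 12

1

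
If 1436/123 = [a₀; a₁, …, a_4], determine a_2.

Repeatedly divide and take the remainder:
1436 ÷ 123 → quotient 11, remainder 83
123 ÷ 83 → quotient 1, remainder 40
83 ÷ 40 → quotient 2, remainder 3

2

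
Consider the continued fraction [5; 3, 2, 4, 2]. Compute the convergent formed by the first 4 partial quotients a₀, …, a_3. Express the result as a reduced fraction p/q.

164/31

Start with 4.
2 + 1/(4/1) = 2 + 1/4 = 9/4
3 + 1/(9/4) = 3 + 4/9 = 31/9
5 + 1/(31/9) = 5 + 9/31 = 164/31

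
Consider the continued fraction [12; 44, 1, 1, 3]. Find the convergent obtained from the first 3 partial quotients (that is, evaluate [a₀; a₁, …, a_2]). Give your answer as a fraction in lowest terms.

a_0 = 12: 12/1
a_1 = 44: 529/44
a_2 = 1: 541/45

541/45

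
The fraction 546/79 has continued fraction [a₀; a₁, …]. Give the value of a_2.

546 = 6·79 + 72, so a_0 = 6
79 = 1·72 + 7, so a_1 = 1
72 = 10·7 + 2, so a_2 = 10

10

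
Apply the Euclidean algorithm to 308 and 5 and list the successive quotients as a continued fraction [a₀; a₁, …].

[61; 1, 1, 2]

308 ÷ 5 → quotient 61, remainder 3
5 ÷ 3 → quotient 1, remainder 2
3 ÷ 2 → quotient 1, remainder 1
2 ÷ 1 → quotient 2, remainder 0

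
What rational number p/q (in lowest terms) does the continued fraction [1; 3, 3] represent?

13/10

a_0 = 1: 1/1
a_1 = 3: 4/3
a_2 = 3: 13/10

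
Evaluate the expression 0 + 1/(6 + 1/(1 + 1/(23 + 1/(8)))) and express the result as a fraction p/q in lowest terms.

193/1343

Start with 8.
23 + 1/(8/1) = 23 + 1/8 = 185/8
1 + 1/(185/8) = 1 + 8/185 = 193/185
6 + 1/(193/185) = 6 + 185/193 = 1343/193
0 + 1/(1343/193) = 0 + 193/1343 = 193/1343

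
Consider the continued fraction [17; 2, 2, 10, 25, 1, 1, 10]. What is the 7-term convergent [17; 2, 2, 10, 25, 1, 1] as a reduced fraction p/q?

46329/2662

a_0 = 17: 17/1
a_1 = 2: 35/2
a_2 = 2: 87/5
a_3 = 10: 905/52
a_4 = 25: 22712/1305
a_5 = 1: 23617/1357
a_6 = 1: 46329/2662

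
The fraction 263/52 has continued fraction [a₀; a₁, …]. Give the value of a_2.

Repeatedly divide and take the remainder:
263 ÷ 52 → quotient 5, remainder 3
52 ÷ 3 → quotient 17, remainder 1
3 ÷ 1 → quotient 3, remainder 0

3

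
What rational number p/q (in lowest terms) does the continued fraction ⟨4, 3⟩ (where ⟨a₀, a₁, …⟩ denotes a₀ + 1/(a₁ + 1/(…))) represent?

13/3

a_0 = 4: 4/1
a_1 = 3: 13/3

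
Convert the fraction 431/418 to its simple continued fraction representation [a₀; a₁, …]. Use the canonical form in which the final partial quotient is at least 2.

Run the Euclidean algorithm, recording each quotient:
431 = 1·418 + 13, so a_0 = 1
418 = 32·13 + 2, so a_1 = 32
13 = 6·2 + 1, so a_2 = 6
2 = 2·1 + 0, so a_3 = 2

[1; 32, 6, 2]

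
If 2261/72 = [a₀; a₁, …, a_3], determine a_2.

Run the Euclidean algorithm, recording each quotient:
⌊2261/72⌋ = 31, remainder 29
⌊72/29⌋ = 2, remainder 14
⌊29/14⌋ = 2, remainder 1

2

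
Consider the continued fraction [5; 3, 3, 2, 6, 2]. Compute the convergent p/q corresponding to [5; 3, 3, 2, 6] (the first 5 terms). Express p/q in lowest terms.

785/148

Compute successive convergents:
a_0 = 5: 5/1
a_1 = 3: 16/3
a_2 = 3: 53/10
a_3 = 2: 122/23
a_4 = 6: 785/148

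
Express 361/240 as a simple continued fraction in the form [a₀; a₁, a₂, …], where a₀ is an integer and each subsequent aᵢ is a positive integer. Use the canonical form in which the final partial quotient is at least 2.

⌊361/240⌋ = 1, remainder 121
⌊240/121⌋ = 1, remainder 119
⌊121/119⌋ = 1, remainder 2
⌊119/2⌋ = 59, remainder 1
⌊2/1⌋ = 2, remainder 0

[1; 1, 1, 59, 2]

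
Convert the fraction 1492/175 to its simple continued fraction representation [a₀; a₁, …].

Repeatedly divide and take the remainder:
1492 = 8·175 + 92, so a_0 = 8
175 = 1·92 + 83, so a_1 = 1
92 = 1·83 + 9, so a_2 = 1
83 = 9·9 + 2, so a_3 = 9
9 = 4·2 + 1, so a_4 = 4
2 = 2·1 + 0, so a_5 = 2

[8; 1, 1, 9, 4, 2]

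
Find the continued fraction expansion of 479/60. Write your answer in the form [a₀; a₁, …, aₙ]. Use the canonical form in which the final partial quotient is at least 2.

[7; 1, 59]

Repeatedly divide and take the remainder:
479 = 7·60 + 59, so a_0 = 7
60 = 1·59 + 1, so a_1 = 1
59 = 59·1 + 0, so a_2 = 59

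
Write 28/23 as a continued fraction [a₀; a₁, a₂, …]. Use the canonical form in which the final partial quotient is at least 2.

Repeatedly divide and take the remainder:
28 ÷ 23 → quotient 1, remainder 5
23 ÷ 5 → quotient 4, remainder 3
5 ÷ 3 → quotient 1, remainder 2
3 ÷ 2 → quotient 1, remainder 1
2 ÷ 1 → quotient 2, remainder 0

[1; 4, 1, 1, 2]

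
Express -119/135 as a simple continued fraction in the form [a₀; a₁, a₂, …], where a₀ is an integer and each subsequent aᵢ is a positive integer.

-119 ÷ 135 → quotient -1, remainder 16
135 ÷ 16 → quotient 8, remainder 7
16 ÷ 7 → quotient 2, remainder 2
7 ÷ 2 → quotient 3, remainder 1
2 ÷ 1 → quotient 2, remainder 0

[-1; 8, 2, 3, 2]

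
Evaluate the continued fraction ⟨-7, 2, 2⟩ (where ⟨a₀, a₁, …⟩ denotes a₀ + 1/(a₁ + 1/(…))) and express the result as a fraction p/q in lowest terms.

-33/5

Collapse the nested fraction from the inside out:
Start with 2.
2 + 1/(2/1) = 2 + 1/2 = 5/2
-7 + 1/(5/2) = -7 + 2/5 = -33/5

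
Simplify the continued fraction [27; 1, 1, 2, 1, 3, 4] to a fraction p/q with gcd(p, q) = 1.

Start with 4.
3 + 1/(4/1) = 3 + 1/4 = 13/4
1 + 1/(13/4) = 1 + 4/13 = 17/13
2 + 1/(17/13) = 2 + 13/17 = 47/17
1 + 1/(47/17) = 1 + 17/47 = 64/47
1 + 1/(64/47) = 1 + 47/64 = 111/64
27 + 1/(111/64) = 27 + 64/111 = 3061/111

3061/111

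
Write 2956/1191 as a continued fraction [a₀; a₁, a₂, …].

[2; 2, 13, 2, 1, 6, 2]

Repeatedly divide and take the remainder:
2956 ÷ 1191 → quotient 2, remainder 574
1191 ÷ 574 → quotient 2, remainder 43
574 ÷ 43 → quotient 13, remainder 15
43 ÷ 15 → quotient 2, remainder 13
15 ÷ 13 → quotient 1, remainder 2
13 ÷ 2 → quotient 6, remainder 1
2 ÷ 1 → quotient 2, remainder 0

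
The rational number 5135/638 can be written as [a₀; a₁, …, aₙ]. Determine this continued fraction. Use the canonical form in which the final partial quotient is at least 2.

Repeatedly divide and take the remainder:
5135 = 8·638 + 31, so a_0 = 8
638 = 20·31 + 18, so a_1 = 20
31 = 1·18 + 13, so a_2 = 1
18 = 1·13 + 5, so a_3 = 1
13 = 2·5 + 3, so a_4 = 2
5 = 1·3 + 2, so a_5 = 1
3 = 1·2 + 1, so a_6 = 1
2 = 2·1 + 0, so a_7 = 2

[8; 20, 1, 1, 2, 1, 1, 2]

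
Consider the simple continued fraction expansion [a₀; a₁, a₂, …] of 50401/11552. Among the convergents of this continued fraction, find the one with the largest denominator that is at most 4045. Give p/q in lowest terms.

List convergents until the denominator exceeds the bound:
a_0 = 4: 4/1  (≤ bound)
a_1 = 2: 9/2  (≤ bound)
a_2 = 1: 13/3  (≤ bound)
a_3 = 3: 48/11  (≤ bound)
a_4 = 12: 589/135  (≤ bound)
a_5 = 12: 7116/1631  (≤ bound)
a_6 = 7: 50401/11552  (> 4045, stop)

7116/1631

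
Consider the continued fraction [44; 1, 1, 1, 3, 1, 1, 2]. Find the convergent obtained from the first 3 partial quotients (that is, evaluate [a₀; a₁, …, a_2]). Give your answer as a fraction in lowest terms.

89/2

a_0 = 44: 44/1
a_1 = 1: 45/1
a_2 = 1: 89/2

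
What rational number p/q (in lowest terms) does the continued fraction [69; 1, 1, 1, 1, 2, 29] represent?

Start with 29.
2 + 1/(29/1) = 2 + 1/29 = 59/29
1 + 1/(59/29) = 1 + 29/59 = 88/59
1 + 1/(88/59) = 1 + 59/88 = 147/88
1 + 1/(147/88) = 1 + 88/147 = 235/147
1 + 1/(235/147) = 1 + 147/235 = 382/235
69 + 1/(382/235) = 69 + 235/382 = 26593/382

26593/382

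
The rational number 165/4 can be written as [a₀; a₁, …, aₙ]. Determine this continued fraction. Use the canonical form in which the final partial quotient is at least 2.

Run the Euclidean algorithm, recording each quotient:
⌊165/4⌋ = 41, remainder 1
⌊4/1⌋ = 4, remainder 0

[41; 4]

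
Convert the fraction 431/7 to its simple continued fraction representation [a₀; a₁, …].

[61; 1, 1, 3]

⌊431/7⌋ = 61, remainder 4
⌊7/4⌋ = 1, remainder 3
⌊4/3⌋ = 1, remainder 1
⌊3/1⌋ = 3, remainder 0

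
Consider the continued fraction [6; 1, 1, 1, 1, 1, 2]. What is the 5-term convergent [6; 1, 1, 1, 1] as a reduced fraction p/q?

33/5

Start with 1.
1 + 1/(1/1) = 1 + 1/1 = 2/1
1 + 1/(2/1) = 1 + 1/2 = 3/2
1 + 1/(3/2) = 1 + 2/3 = 5/3
6 + 1/(5/3) = 6 + 3/5 = 33/5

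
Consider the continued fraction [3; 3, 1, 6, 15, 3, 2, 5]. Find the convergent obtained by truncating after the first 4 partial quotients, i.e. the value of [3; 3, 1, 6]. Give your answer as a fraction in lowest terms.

88/27

a_0 = 3: 3/1
a_1 = 3: 10/3
a_2 = 1: 13/4
a_3 = 6: 88/27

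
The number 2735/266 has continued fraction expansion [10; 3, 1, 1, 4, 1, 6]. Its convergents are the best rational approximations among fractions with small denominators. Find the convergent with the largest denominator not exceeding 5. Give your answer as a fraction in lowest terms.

a_0 = 10: 10/1  (≤ bound)
a_1 = 3: 31/3  (≤ bound)
a_2 = 1: 41/4  (≤ bound)
a_3 = 1: 72/7  (> 5, stop)

41/4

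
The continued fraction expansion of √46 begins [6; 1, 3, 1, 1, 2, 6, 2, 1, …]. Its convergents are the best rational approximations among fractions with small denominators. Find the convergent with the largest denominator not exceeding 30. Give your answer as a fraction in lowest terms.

a_0 = 6: 6/1  (≤ bound)
a_1 = 1: 7/1  (≤ bound)
a_2 = 3: 27/4  (≤ bound)
a_3 = 1: 34/5  (≤ bound)
a_4 = 1: 61/9  (≤ bound)
a_5 = 2: 156/23  (≤ bound)
a_6 = 6: 997/147  (> 30, stop)

156/23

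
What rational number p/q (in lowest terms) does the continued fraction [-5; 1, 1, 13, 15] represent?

-1824/407

a_0 = -5: -5/1
a_1 = 1: -4/1
a_2 = 1: -9/2
a_3 = 13: -121/27
a_4 = 15: -1824/407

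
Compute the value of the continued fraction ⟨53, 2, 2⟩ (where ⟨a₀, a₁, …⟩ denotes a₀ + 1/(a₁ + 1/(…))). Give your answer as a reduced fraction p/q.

a_0 = 53: 53/1
a_1 = 2: 107/2
a_2 = 2: 267/5

267/5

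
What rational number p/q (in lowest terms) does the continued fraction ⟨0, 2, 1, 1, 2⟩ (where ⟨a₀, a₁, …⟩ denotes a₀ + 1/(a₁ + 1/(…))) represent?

Start with 2.
1 + 1/(2/1) = 1 + 1/2 = 3/2
1 + 1/(3/2) = 1 + 2/3 = 5/3
2 + 1/(5/3) = 2 + 3/5 = 13/5
0 + 1/(13/5) = 0 + 5/13 = 5/13

5/13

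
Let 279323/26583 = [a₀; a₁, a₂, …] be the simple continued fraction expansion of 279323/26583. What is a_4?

279323 ÷ 26583 → quotient 10, remainder 13493
26583 ÷ 13493 → quotient 1, remainder 13090
13493 ÷ 13090 → quotient 1, remainder 403
13090 ÷ 403 → quotient 32, remainder 194
403 ÷ 194 → quotient 2, remainder 15

2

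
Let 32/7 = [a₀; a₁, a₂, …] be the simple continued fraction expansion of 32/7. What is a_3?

Run the Euclidean algorithm, recording each quotient:
32 ÷ 7 → quotient 4, remainder 4
7 ÷ 4 → quotient 1, remainder 3
4 ÷ 3 → quotient 1, remainder 1
3 ÷ 1 → quotient 3, remainder 0

3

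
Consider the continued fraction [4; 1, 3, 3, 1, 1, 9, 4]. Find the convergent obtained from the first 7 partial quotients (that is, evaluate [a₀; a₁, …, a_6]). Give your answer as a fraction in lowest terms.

Build up convergents one term at a time:
a_0 = 4: 4/1
a_1 = 1: 5/1
a_2 = 3: 19/4
a_3 = 3: 62/13
a_4 = 1: 81/17
a_5 = 1: 143/30
a_6 = 9: 1368/287

1368/287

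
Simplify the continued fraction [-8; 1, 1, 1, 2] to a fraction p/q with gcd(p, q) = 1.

Start with 2.
1 + 1/(2/1) = 1 + 1/2 = 3/2
1 + 1/(3/2) = 1 + 2/3 = 5/3
1 + 1/(5/3) = 1 + 3/5 = 8/5
-8 + 1/(8/5) = -8 + 5/8 = -59/8

-59/8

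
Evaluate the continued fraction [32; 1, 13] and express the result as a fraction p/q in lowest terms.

461/14

a_0 = 32: 32/1
a_1 = 1: 33/1
a_2 = 13: 461/14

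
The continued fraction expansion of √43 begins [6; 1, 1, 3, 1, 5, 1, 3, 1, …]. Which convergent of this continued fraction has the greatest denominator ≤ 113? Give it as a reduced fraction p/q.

400/61

List convergents until the denominator exceeds the bound:
a_0 = 6: 6/1  (≤ bound)
a_1 = 1: 7/1  (≤ bound)
a_2 = 1: 13/2  (≤ bound)
a_3 = 3: 46/7  (≤ bound)
a_4 = 1: 59/9  (≤ bound)
a_5 = 5: 341/52  (≤ bound)
a_6 = 1: 400/61  (≤ bound)
a_7 = 3: 1541/235  (> 113, stop)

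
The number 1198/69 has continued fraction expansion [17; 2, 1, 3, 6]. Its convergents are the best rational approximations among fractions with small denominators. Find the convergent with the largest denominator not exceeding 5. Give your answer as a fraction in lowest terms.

52/3

a_0 = 17: 17/1  (≤ bound)
a_1 = 2: 35/2  (≤ bound)
a_2 = 1: 52/3  (≤ bound)
a_3 = 3: 191/11  (> 5, stop)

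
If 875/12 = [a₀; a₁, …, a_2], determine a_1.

875 = 72·12 + 11, so a_0 = 72
12 = 1·11 + 1, so a_1 = 1

1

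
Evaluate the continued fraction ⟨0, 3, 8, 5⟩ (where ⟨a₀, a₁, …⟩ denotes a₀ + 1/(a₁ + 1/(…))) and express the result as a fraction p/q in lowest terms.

41/128

Start with 5.
8 + 1/(5/1) = 8 + 1/5 = 41/5
3 + 1/(41/5) = 3 + 5/41 = 128/41
0 + 1/(128/41) = 0 + 41/128 = 41/128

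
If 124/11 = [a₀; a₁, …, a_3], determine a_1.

Apply division with remainder until the remainder is 0:
⌊124/11⌋ = 11, remainder 3
⌊11/3⌋ = 3, remainder 2

3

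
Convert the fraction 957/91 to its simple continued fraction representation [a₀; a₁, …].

957 = 10·91 + 47, so a_0 = 10
91 = 1·47 + 44, so a_1 = 1
47 = 1·44 + 3, so a_2 = 1
44 = 14·3 + 2, so a_3 = 14
3 = 1·2 + 1, so a_4 = 1
2 = 2·1 + 0, so a_5 = 2

[10; 1, 1, 14, 1, 2]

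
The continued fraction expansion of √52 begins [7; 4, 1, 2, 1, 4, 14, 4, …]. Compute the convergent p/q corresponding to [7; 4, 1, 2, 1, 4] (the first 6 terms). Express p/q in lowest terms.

649/90

Start with 4.
1 + 1/(4/1) = 1 + 1/4 = 5/4
2 + 1/(5/4) = 2 + 4/5 = 14/5
1 + 1/(14/5) = 1 + 5/14 = 19/14
4 + 1/(19/14) = 4 + 14/19 = 90/19
7 + 1/(90/19) = 7 + 19/90 = 649/90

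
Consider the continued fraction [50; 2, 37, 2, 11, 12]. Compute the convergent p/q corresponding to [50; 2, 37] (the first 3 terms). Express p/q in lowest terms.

a_0 = 50: 50/1
a_1 = 2: 101/2
a_2 = 37: 3787/75

3787/75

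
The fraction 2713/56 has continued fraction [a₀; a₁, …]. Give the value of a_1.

2

2713 = 48·56 + 25, so a_0 = 48
56 = 2·25 + 6, so a_1 = 2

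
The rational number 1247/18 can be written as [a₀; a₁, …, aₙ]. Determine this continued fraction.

[69; 3, 1, 1, 2]

Repeatedly divide and take the remainder:
1247 ÷ 18 → quotient 69, remainder 5
18 ÷ 5 → quotient 3, remainder 3
5 ÷ 3 → quotient 1, remainder 2
3 ÷ 2 → quotient 1, remainder 1
2 ÷ 1 → quotient 2, remainder 0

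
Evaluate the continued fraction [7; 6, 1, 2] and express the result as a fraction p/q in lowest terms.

Compute successive convergents:
a_0 = 7: 7/1
a_1 = 6: 43/6
a_2 = 1: 50/7
a_3 = 2: 143/20

143/20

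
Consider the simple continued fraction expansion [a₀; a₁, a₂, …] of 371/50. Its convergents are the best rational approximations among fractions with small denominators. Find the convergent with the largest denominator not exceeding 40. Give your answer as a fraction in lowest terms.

141/19

a_0 = 7: 7/1  (≤ bound)
a_1 = 2: 15/2  (≤ bound)
a_2 = 2: 37/5  (≤ bound)
a_3 = 1: 52/7  (≤ bound)
a_4 = 1: 89/12  (≤ bound)
a_5 = 1: 141/19  (≤ bound)
a_6 = 2: 371/50  (> 40, stop)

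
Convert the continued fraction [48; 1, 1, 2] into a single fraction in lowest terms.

Build up convergents one term at a time:
a_0 = 48: 48/1
a_1 = 1: 49/1
a_2 = 1: 97/2
a_3 = 2: 243/5

243/5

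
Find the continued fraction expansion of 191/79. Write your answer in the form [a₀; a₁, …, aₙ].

⌊191/79⌋ = 2, remainder 33
⌊79/33⌋ = 2, remainder 13
⌊33/13⌋ = 2, remainder 7
⌊13/7⌋ = 1, remainder 6
⌊7/6⌋ = 1, remainder 1
⌊6/1⌋ = 6, remainder 0

[2; 2, 2, 1, 1, 6]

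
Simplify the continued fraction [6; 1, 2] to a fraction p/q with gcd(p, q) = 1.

a_0 = 6: 6/1
a_1 = 1: 7/1
a_2 = 2: 20/3

20/3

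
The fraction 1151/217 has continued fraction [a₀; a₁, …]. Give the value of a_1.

Repeatedly divide and take the remainder:
1151 ÷ 217 → quotient 5, remainder 66
217 ÷ 66 → quotient 3, remainder 19

3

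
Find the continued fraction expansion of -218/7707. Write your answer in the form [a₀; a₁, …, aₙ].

-218 ÷ 7707 → quotient -1, remainder 7489
7707 ÷ 7489 → quotient 1, remainder 218
7489 ÷ 218 → quotient 34, remainder 77
218 ÷ 77 → quotient 2, remainder 64
77 ÷ 64 → quotient 1, remainder 13
64 ÷ 13 → quotient 4, remainder 12
13 ÷ 12 → quotient 1, remainder 1
12 ÷ 1 → quotient 12, remainder 0

[-1; 1, 34, 2, 1, 4, 1, 12]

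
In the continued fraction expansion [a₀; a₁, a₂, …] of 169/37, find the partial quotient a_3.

Repeatedly divide and take the remainder:
169 = 4·37 + 21, so a_0 = 4
37 = 1·21 + 16, so a_1 = 1
21 = 1·16 + 5, so a_2 = 1
16 = 3·5 + 1, so a_3 = 3

3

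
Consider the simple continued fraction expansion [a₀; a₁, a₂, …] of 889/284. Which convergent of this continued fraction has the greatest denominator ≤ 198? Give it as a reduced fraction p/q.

List convergents until the denominator exceeds the bound:
a_0 = 3: 3/1  (≤ bound)
a_1 = 7: 22/7  (≤ bound)
a_2 = 1: 25/8  (≤ bound)
a_3 = 2: 72/23  (≤ bound)
a_4 = 12: 889/284  (> 198, stop)

72/23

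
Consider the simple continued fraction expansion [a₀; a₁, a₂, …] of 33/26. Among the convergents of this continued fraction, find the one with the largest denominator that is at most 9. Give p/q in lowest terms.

a_0 = 1: 1/1  (≤ bound)
a_1 = 3: 4/3  (≤ bound)
a_2 = 1: 5/4  (≤ bound)
a_3 = 2: 14/11  (> 9, stop)

5/4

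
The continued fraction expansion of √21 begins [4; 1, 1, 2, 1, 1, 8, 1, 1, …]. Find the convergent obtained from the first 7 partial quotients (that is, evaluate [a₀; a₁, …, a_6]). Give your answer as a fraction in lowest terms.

472/103

a_0 = 4: 4/1
a_1 = 1: 5/1
a_2 = 1: 9/2
a_3 = 2: 23/5
a_4 = 1: 32/7
a_5 = 1: 55/12
a_6 = 8: 472/103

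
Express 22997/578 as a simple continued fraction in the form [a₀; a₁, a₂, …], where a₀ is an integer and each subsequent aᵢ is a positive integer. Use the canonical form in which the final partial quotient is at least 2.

⌊22997/578⌋ = 39, remainder 455
⌊578/455⌋ = 1, remainder 123
⌊455/123⌋ = 3, remainder 86
⌊123/86⌋ = 1, remainder 37
⌊86/37⌋ = 2, remainder 12
⌊37/12⌋ = 3, remainder 1
⌊12/1⌋ = 12, remainder 0

[39; 1, 3, 1, 2, 3, 12]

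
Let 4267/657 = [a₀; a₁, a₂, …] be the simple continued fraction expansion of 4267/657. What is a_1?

2

Run the Euclidean algorithm, recording each quotient:
4267 = 6·657 + 325, so a_0 = 6
657 = 2·325 + 7, so a_1 = 2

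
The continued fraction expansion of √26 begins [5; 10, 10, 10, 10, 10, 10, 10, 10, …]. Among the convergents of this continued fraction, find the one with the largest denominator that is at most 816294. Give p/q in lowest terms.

530451/104030

a_0 = 5: 5/1  (≤ bound)
a_1 = 10: 51/10  (≤ bound)
a_2 = 10: 515/101  (≤ bound)
a_3 = 10: 5201/1020  (≤ bound)
a_4 = 10: 52525/10301  (≤ bound)
a_5 = 10: 530451/104030  (≤ bound)
a_6 = 10: 5357035/1050601  (> 816294, stop)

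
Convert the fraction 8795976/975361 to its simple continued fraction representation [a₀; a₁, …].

[9; 55, 47, 6, 1, 5, 9]

8795976 = 9·975361 + 17727, so a_0 = 9
975361 = 55·17727 + 376, so a_1 = 55
17727 = 47·376 + 55, so a_2 = 47
376 = 6·55 + 46, so a_3 = 6
55 = 1·46 + 9, so a_4 = 1
46 = 5·9 + 1, so a_5 = 5
9 = 9·1 + 0, so a_6 = 9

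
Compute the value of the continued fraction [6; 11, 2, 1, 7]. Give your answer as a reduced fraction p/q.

Work from the innermost term outward:
Start with 7.
1 + 1/(7/1) = 1 + 1/7 = 8/7
2 + 1/(8/7) = 2 + 7/8 = 23/8
11 + 1/(23/8) = 11 + 8/23 = 261/23
6 + 1/(261/23) = 6 + 23/261 = 1589/261

1589/261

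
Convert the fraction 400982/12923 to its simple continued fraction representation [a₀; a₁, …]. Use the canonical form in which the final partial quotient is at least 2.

400982 ÷ 12923 → quotient 31, remainder 369
12923 ÷ 369 → quotient 35, remainder 8
369 ÷ 8 → quotient 46, remainder 1
8 ÷ 1 → quotient 8, remainder 0

[31; 35, 46, 8]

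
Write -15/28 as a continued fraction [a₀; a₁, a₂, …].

[-1; 2, 6, 2]

⌊-15/28⌋ = -1, remainder 13
⌊28/13⌋ = 2, remainder 2
⌊13/2⌋ = 6, remainder 1
⌊2/1⌋ = 2, remainder 0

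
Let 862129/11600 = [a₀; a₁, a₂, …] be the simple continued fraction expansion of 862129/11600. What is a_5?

2

Run the Euclidean algorithm, recording each quotient:
862129 = 74·11600 + 3729, so a_0 = 74
11600 = 3·3729 + 413, so a_1 = 3
3729 = 9·413 + 12, so a_2 = 9
413 = 34·12 + 5, so a_3 = 34
12 = 2·5 + 2, so a_4 = 2
5 = 2·2 + 1, so a_5 = 2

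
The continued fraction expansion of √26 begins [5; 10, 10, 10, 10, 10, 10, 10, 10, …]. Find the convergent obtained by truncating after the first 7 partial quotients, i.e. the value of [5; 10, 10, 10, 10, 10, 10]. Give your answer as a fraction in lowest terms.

Use the convergent recurrence hₖ = aₖ·hₖ₋₁ + hₖ₋₂ (and likewise for the denominators kₖ):
a_0 = 5: 5/1
a_1 = 10: 51/10
a_2 = 10: 515/101
a_3 = 10: 5201/1020
a_4 = 10: 52525/10301
a_5 = 10: 530451/104030
a_6 = 10: 5357035/1050601

5357035/1050601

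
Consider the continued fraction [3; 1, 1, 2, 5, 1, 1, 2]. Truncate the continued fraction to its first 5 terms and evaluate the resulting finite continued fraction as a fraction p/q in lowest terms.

97/27

a_0 = 3: 3/1
a_1 = 1: 4/1
a_2 = 1: 7/2
a_3 = 2: 18/5
a_4 = 5: 97/27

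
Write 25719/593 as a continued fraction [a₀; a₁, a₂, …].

[43; 2, 1, 2, 3, 1, 1, 9]

⌊25719/593⌋ = 43, remainder 220
⌊593/220⌋ = 2, remainder 153
⌊220/153⌋ = 1, remainder 67
⌊153/67⌋ = 2, remainder 19
⌊67/19⌋ = 3, remainder 10
⌊19/10⌋ = 1, remainder 9
⌊10/9⌋ = 1, remainder 1
⌊9/1⌋ = 9, remainder 0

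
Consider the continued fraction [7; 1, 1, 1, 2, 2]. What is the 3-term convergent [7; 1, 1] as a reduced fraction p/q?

Start with 1.
1 + 1/(1/1) = 1 + 1/1 = 2/1
7 + 1/(2/1) = 7 + 1/2 = 15/2

15/2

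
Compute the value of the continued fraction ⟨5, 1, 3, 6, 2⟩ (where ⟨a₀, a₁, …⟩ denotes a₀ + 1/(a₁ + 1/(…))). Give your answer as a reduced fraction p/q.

311/54

Start with 2.
6 + 1/(2/1) = 6 + 1/2 = 13/2
3 + 1/(13/2) = 3 + 2/13 = 41/13
1 + 1/(41/13) = 1 + 13/41 = 54/41
5 + 1/(54/41) = 5 + 41/54 = 311/54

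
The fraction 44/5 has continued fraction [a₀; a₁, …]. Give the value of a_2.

44 = 8·5 + 4, so a_0 = 8
5 = 1·4 + 1, so a_1 = 1
4 = 4·1 + 0, so a_2 = 4

4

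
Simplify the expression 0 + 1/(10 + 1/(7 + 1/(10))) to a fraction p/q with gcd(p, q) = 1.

71/720

a_0 = 0: 0/1
a_1 = 10: 1/10
a_2 = 7: 7/71
a_3 = 10: 71/720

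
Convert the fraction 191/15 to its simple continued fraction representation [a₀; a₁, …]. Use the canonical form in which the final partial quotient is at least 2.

⌊191/15⌋ = 12, remainder 11
⌊15/11⌋ = 1, remainder 4
⌊11/4⌋ = 2, remainder 3
⌊4/3⌋ = 1, remainder 1
⌊3/1⌋ = 3, remainder 0

[12; 1, 2, 1, 3]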